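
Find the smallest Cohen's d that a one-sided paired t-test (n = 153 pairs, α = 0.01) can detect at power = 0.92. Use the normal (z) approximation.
d ≈ 0.30

Minimum detectable effect (paired t-test, normal approximation):
d = (z_α + z_β) / √n
d = (2.326 + 1.405) / √153
d = 3.731 / 12.369
d ≈ 0.30

By Cohen's convention (0.2 small / 0.5 medium / 0.8 large): small effect.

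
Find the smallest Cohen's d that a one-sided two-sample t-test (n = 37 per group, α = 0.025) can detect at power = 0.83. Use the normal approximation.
d ≈ 0.68

Minimum detectable effect (two-sample t-test, normal approximation):
d = (z_α + z_β) / √(n/2)
d = (1.960 + 0.954) / √(37/2)
d = 2.914 / 4.301
d ≈ 0.68

By Cohen's convention (0.2 small / 0.5 medium / 0.8 large): medium effect.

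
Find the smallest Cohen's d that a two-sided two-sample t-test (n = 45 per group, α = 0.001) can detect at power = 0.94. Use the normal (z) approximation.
d ≈ 1.02

Minimum detectable effect (two-sample t-test, normal approximation):
d = (z_{α/2} + z_β) / √(n/2)
d = (3.291 + 1.555) / √(45/2)
d = 4.845 / 4.743
d ≈ 1.02

By Cohen's convention (0.2 small / 0.5 medium / 0.8 large): large effect.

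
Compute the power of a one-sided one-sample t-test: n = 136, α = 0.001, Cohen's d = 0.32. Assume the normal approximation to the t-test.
Power ≈ 0.74

Power calculation (one-sample t-test, normal approximation):
z_β = d · √n - z_α
z_β = 0.32 · √136 - 3.090
z_β = 0.32 · 11.662 - 3.090
z_β = 0.642

Power = Φ(z_β) = Φ(0.642) ≈ 0.739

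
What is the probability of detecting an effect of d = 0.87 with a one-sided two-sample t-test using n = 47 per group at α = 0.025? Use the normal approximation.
Power ≈ 0.99

Power calculation (two-sample t-test, normal approximation):
z_β = d · √(n/2) - z_α
z_β = 0.87 · √(47/2) - 1.960
z_β = 0.87 · 4.848 - 1.960
z_β = 2.258

Power = Φ(z_β) = Φ(2.258) ≈ 0.988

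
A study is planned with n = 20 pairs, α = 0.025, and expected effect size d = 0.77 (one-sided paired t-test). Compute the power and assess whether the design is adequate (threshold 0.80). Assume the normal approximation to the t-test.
Power ≈ 0.93; the study is adequately powered (power ≥ 0.80)

Power calculation (paired t-test, normal approximation):
z_β = d · √n - z_α
z_β = 0.77 · √20 - 1.960
z_β = 0.77 · 4.472 - 1.960
z_β = 1.484

Power = Φ(z_β) = Φ(1.484) ≈ 0.931

Effect size d = 0.77 is medium by Cohen's convention (0.2/0.5/0.8).

Threshold: power ≥ 0.80 is conventionally adequate.
Power ≈ 0.93 → the study is adequately powered (power ≥ 0.80).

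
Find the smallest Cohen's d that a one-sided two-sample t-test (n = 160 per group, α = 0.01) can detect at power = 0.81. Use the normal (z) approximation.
d ≈ 0.36

Minimum detectable effect (two-sample t-test, normal approximation):
d = (z_α + z_β) / √(n/2)
d = (2.326 + 0.878) / √(160/2)
d = 3.204 / 8.944
d ≈ 0.36

By Cohen's convention (0.2 small / 0.5 medium / 0.8 large): small effect.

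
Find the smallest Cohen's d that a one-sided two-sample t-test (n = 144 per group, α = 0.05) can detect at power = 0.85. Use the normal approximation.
d ≈ 0.32

Minimum detectable effect (two-sample t-test, normal approximation):
d = (z_α + z_β) / √(n/2)
d = (1.645 + 1.036) / √(144/2)
d = 2.681 / 8.485
d ≈ 0.32

By Cohen's convention (0.2 small / 0.5 medium / 0.8 large): small effect.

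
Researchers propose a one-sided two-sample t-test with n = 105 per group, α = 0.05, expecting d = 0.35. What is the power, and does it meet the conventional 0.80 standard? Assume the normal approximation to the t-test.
Power ≈ 0.81; the study is adequately powered (power ≥ 0.80)

Power calculation (two-sample t-test, normal approximation):
z_β = d · √(n/2) - z_α
z_β = 0.35 · √(105/2) - 1.645
z_β = 0.35 · 7.246 - 1.645
z_β = 0.891

Power = Φ(z_β) = Φ(0.891) ≈ 0.814

Effect size d = 0.35 is small by Cohen's convention (0.2/0.5/0.8).

Threshold: power ≥ 0.80 is conventionally adequate.
Power ≈ 0.81 → the study is adequately powered (power ≥ 0.80).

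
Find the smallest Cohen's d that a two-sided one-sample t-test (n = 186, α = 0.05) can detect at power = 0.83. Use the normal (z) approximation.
d ≈ 0.21

Minimum detectable effect (one-sample t-test, normal approximation):
d = (z_{α/2} + z_β) / √n
d = (1.960 + 0.954) / √186
d = 2.914 / 13.638
d ≈ 0.21

By Cohen's convention (0.2 small / 0.5 medium / 0.8 large): small effect.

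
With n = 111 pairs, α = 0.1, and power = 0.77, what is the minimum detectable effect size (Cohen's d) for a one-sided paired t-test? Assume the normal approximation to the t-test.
d ≈ 0.19

Minimum detectable effect (paired t-test, normal approximation):
d = (z_α + z_β) / √n
d = (1.282 + 0.739) / √111
d = 2.020 / 10.536
d ≈ 0.19

By Cohen's convention (0.2 small / 0.5 medium / 0.8 large): very small effect.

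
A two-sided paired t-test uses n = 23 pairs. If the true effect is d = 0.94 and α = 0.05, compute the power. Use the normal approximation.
Power ≈ 0.99

Power calculation (paired t-test, normal approximation):
z_β = d · √n - z_{α/2}
z_β = 0.94 · √23 - 1.960
z_β = 0.94 · 4.796 - 1.960
z_β = 2.548

Power = Φ(z_β) = Φ(2.548) ≈ 0.995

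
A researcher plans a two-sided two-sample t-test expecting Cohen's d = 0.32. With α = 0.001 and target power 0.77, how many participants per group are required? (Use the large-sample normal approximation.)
n = 318 per group

Sample size formula (two-sample t-test, normal approximation):
n = 2 · ((z_{α/2} + z_β) / d)²

z_{α/2} = 3.291 (for α = 0.001, two-sided)
z_β = 0.739 (for power = 0.77)
d = 0.32

n = 2 · ((3.291 + 0.739) / 0.32)²
n = 2 · (12.594)²
n ≈ 317.22
Round up to the next whole number: n = 318 per group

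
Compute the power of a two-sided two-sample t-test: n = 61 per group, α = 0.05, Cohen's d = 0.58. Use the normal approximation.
Power ≈ 0.89

Power calculation (two-sample t-test, normal approximation):
z_β = d · √(n/2) - z_{α/2}
z_β = 0.58 · √(61/2) - 1.960
z_β = 0.58 · 5.523 - 1.960
z_β = 1.243

Power = Φ(z_β) = Φ(1.243) ≈ 0.893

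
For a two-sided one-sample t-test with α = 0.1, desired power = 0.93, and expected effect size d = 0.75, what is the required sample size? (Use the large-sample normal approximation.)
n = 18

Sample size formula (one-sample t-test, normal approximation):
n = ((z_{α/2} + z_β) / d)²

z_{α/2} = 1.645 (for α = 0.1, two-sided)
z_β = 1.476 (for power = 0.93)
d = 0.75

n = ((1.645 + 1.476) / 0.75)²
n = (4.161)²
n ≈ 17.31
Round up to the next whole number: n = 18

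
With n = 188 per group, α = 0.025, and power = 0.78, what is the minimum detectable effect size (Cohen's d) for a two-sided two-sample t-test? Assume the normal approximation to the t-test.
d ≈ 0.31

Minimum detectable effect (two-sample t-test, normal approximation):
d = (z_{α/2} + z_β) / √(n/2)
d = (2.241 + 0.772) / √(188/2)
d = 3.014 / 9.695
d ≈ 0.31

By Cohen's convention (0.2 small / 0.5 medium / 0.8 large): small effect.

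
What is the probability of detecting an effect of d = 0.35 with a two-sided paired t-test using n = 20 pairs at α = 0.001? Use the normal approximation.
Power ≈ 0.04

Power calculation (paired t-test, normal approximation):
z_β = d · √n - z_{α/2}
z_β = 0.35 · √20 - 3.291
z_β = 0.35 · 4.472 - 3.291
z_β = -1.725

Power = Φ(z_β) = Φ(-1.725) ≈ 0.042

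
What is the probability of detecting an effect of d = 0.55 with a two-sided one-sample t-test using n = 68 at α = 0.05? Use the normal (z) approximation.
Power ≈ 0.99

Power calculation (one-sample t-test, normal approximation):
z_β = d · √n - z_{α/2}
z_β = 0.55 · √68 - 1.960
z_β = 0.55 · 8.246 - 1.960
z_β = 2.575

Power = Φ(z_β) = Φ(2.575) ≈ 0.995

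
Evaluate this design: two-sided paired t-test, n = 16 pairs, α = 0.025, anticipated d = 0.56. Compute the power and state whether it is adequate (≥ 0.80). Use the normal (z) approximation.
Power ≈ 0.50; the study is underpowered (power < 0.80)

Power calculation (paired t-test, normal approximation):
z_β = d · √n - z_{α/2}
z_β = 0.56 · √16 - 2.241
z_β = 0.56 · 4.000 - 2.241
z_β = -0.001

Power = Φ(z_β) = Φ(-0.001) ≈ 0.499

Effect size d = 0.56 is medium by Cohen's convention (0.2/0.5/0.8).

Threshold: power ≥ 0.80 is conventionally adequate.
Power ≈ 0.50 → the study is underpowered (power < 0.80).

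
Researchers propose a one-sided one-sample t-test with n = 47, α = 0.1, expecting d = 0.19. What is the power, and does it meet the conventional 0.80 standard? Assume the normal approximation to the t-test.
Power ≈ 0.51; the study is underpowered (power < 0.80)

Power calculation (one-sample t-test, normal approximation):
z_β = d · √n - z_α
z_β = 0.19 · √47 - 1.282
z_β = 0.19 · 6.856 - 1.282
z_β = 0.021

Power = Φ(z_β) = Φ(0.021) ≈ 0.508

Effect size d = 0.19 is very small by Cohen's convention (0.2/0.5/0.8).

Threshold: power ≥ 0.80 is conventionally adequate.
Power ≈ 0.51 → the study is underpowered (power < 0.80).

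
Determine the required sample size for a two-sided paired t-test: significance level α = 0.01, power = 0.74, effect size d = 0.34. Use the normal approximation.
n = 90 pairs

Sample size formula (paired t-test, normal approximation):
n = ((z_{α/2} + z_β) / d)²

z_{α/2} = 2.576 (for α = 0.01, two-sided)
z_β = 0.643 (for power = 0.74)
d = 0.34

n = ((2.576 + 0.643) / 0.34)²
n = (9.468)²
n ≈ 89.64
Round up to the next whole number: n = 90 pairs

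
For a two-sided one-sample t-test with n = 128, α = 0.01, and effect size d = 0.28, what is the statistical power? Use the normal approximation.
Power ≈ 0.72

Power calculation (one-sample t-test, normal approximation):
z_β = d · √n - z_{α/2}
z_β = 0.28 · √128 - 2.576
z_β = 0.28 · 11.314 - 2.576
z_β = 0.592

Power = Φ(z_β) = Φ(0.592) ≈ 0.723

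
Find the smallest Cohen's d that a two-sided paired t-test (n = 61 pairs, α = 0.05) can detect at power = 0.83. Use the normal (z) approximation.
d ≈ 0.37

Minimum detectable effect (paired t-test, normal approximation):
d = (z_{α/2} + z_β) / √n
d = (1.960 + 0.954) / √61
d = 2.914 / 7.810
d ≈ 0.37

By Cohen's convention (0.2 small / 0.5 medium / 0.8 large): small effect.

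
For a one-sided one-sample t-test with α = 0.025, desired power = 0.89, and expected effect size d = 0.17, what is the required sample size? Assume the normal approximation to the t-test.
n = 352

Sample size formula (one-sample t-test, normal approximation):
n = ((z_α + z_β) / d)²

z_α = 1.960 (for α = 0.025, one-sided)
z_β = 1.227 (for power = 0.89)
d = 0.17

n = ((1.960 + 1.227) / 0.17)²
n = (18.747)²
n ≈ 351.45
Round up to the next whole number: n = 352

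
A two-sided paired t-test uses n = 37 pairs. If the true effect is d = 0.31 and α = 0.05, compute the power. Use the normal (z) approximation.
Power ≈ 0.47

Power calculation (paired t-test, normal approximation):
z_β = d · √n - z_{α/2}
z_β = 0.31 · √37 - 1.960
z_β = 0.31 · 6.083 - 1.960
z_β = -0.074

Power = Φ(z_β) = Φ(-0.074) ≈ 0.470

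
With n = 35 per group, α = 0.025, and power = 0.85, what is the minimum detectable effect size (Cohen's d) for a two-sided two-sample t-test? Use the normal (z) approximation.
d ≈ 0.78

Minimum detectable effect (two-sample t-test, normal approximation):
d = (z_{α/2} + z_β) / √(n/2)
d = (2.241 + 1.036) / √(35/2)
d = 3.278 / 4.183
d ≈ 0.78

By Cohen's convention (0.2 small / 0.5 medium / 0.8 large): medium effect.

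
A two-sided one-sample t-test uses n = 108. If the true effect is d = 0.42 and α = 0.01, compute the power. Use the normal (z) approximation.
Power ≈ 0.96

Power calculation (one-sample t-test, normal approximation):
z_β = d · √n - z_{α/2}
z_β = 0.42 · √108 - 2.576
z_β = 0.42 · 10.392 - 2.576
z_β = 1.789

Power = Φ(z_β) = Φ(1.789) ≈ 0.963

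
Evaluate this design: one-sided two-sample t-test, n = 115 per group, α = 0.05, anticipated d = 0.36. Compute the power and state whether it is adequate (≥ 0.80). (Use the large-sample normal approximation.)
Power ≈ 0.86; the study is adequately powered (power ≥ 0.80)

Power calculation (two-sample t-test, normal approximation):
z_β = d · √(n/2) - z_α
z_β = 0.36 · √(115/2) - 1.645
z_β = 0.36 · 7.583 - 1.645
z_β = 1.085

Power = Φ(z_β) = Φ(1.085) ≈ 0.861

Effect size d = 0.36 is small by Cohen's convention (0.2/0.5/0.8).

Threshold: power ≥ 0.80 is conventionally adequate.
Power ≈ 0.86 → the study is adequately powered (power ≥ 0.80).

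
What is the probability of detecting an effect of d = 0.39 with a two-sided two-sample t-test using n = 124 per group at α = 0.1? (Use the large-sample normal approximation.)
Power ≈ 0.92

Power calculation (two-sample t-test, normal approximation):
z_β = d · √(n/2) - z_{α/2}
z_β = 0.39 · √(124/2) - 1.645
z_β = 0.39 · 7.874 - 1.645
z_β = 1.426

Power = Φ(z_β) = Φ(1.426) ≈ 0.923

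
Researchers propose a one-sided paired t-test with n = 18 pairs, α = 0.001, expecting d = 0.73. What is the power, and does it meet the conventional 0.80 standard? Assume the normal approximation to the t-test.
Power ≈ 0.50; the study is underpowered (power < 0.80)

Power calculation (paired t-test, normal approximation):
z_β = d · √n - z_α
z_β = 0.73 · √18 - 3.090
z_β = 0.73 · 4.243 - 3.090
z_β = 0.007

Power = Φ(z_β) = Φ(0.007) ≈ 0.503

Effect size d = 0.73 is medium by Cohen's convention (0.2/0.5/0.8).

Threshold: power ≥ 0.80 is conventionally adequate.
Power ≈ 0.50 → the study is underpowered (power < 0.80).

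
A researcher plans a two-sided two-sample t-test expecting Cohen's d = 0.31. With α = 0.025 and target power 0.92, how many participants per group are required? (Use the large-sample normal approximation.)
n = 277 per group

Sample size formula (two-sample t-test, normal approximation):
n = 2 · ((z_{α/2} + z_β) / d)²

z_{α/2} = 2.241 (for α = 0.025, two-sided)
z_β = 1.405 (for power = 0.92)
d = 0.31

n = 2 · ((2.241 + 1.405) / 0.31)²
n = 2 · (11.761)²
n ≈ 276.64
Round up to the next whole number: n = 277 per group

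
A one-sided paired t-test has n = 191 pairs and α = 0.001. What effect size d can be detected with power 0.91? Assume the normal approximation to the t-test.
d ≈ 0.32

Minimum detectable effect (paired t-test, normal approximation):
d = (z_α + z_β) / √n
d = (3.090 + 1.341) / √191
d = 4.431 / 13.820
d ≈ 0.32

By Cohen's convention (0.2 small / 0.5 medium / 0.8 large): small effect.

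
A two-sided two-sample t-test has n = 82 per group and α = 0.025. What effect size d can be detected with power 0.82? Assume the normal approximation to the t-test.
d ≈ 0.49

Minimum detectable effect (two-sample t-test, normal approximation):
d = (z_{α/2} + z_β) / √(n/2)
d = (2.241 + 0.915) / √(82/2)
d = 3.157 / 6.403
d ≈ 0.49

By Cohen's convention (0.2 small / 0.5 medium / 0.8 large): small effect.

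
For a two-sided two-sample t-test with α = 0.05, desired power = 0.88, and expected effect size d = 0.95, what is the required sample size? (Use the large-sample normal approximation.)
n = 22 per group

Sample size formula (two-sample t-test, normal approximation):
n = 2 · ((z_{α/2} + z_β) / d)²

z_{α/2} = 1.960 (for α = 0.05, two-sided)
z_β = 1.175 (for power = 0.88)
d = 0.95

n = 2 · ((1.960 + 1.175) / 0.95)²
n = 2 · (3.300)²
n ≈ 21.78
Round up to the next whole number: n = 22 per group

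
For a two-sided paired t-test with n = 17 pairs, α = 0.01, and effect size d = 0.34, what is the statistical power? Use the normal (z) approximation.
Power ≈ 0.12

Power calculation (paired t-test, normal approximation):
z_β = d · √n - z_{α/2}
z_β = 0.34 · √17 - 2.576
z_β = 0.34 · 4.123 - 2.576
z_β = -1.174

Power = Φ(z_β) = Φ(-1.174) ≈ 0.120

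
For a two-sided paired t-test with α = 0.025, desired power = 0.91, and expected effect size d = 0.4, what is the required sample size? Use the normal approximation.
n = 81 pairs

Sample size formula (paired t-test, normal approximation):
n = ((z_{α/2} + z_β) / d)²

z_{α/2} = 2.241 (for α = 0.025, two-sided)
z_β = 1.341 (for power = 0.91)
d = 0.4

n = ((2.241 + 1.341) / 0.4)²
n = (8.955)²
n ≈ 80.19
Round up to the next whole number: n = 81 pairs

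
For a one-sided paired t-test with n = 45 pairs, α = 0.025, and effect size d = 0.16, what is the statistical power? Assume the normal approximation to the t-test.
Power ≈ 0.19

Power calculation (paired t-test, normal approximation):
z_β = d · √n - z_α
z_β = 0.16 · √45 - 1.960
z_β = 0.16 · 6.708 - 1.960
z_β = -0.887

Power = Φ(z_β) = Φ(-0.887) ≈ 0.188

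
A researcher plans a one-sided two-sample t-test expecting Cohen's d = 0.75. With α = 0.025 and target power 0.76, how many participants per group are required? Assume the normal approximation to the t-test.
n = 26 per group

Sample size formula (two-sample t-test, normal approximation):
n = 2 · ((z_α + z_β) / d)²

z_α = 1.960 (for α = 0.025, one-sided)
z_β = 0.706 (for power = 0.76)
d = 0.75

n = 2 · ((1.960 + 0.706) / 0.75)²
n = 2 · (3.555)²
n ≈ 25.28
Round up to the next whole number: n = 26 per group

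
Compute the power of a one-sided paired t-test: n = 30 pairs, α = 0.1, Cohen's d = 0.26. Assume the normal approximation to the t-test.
Power ≈ 0.56

Power calculation (paired t-test, normal approximation):
z_β = d · √n - z_α
z_β = 0.26 · √30 - 1.282
z_β = 0.26 · 5.477 - 1.282
z_β = 0.143

Power = Φ(z_β) = Φ(0.143) ≈ 0.557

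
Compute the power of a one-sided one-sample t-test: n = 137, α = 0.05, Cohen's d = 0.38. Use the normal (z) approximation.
Power ≈ 1.00

Power calculation (one-sample t-test, normal approximation):
z_β = d · √n - z_α
z_β = 0.38 · √137 - 1.645
z_β = 0.38 · 11.705 - 1.645
z_β = 2.803

Power = Φ(z_β) = Φ(2.803) ≈ 0.997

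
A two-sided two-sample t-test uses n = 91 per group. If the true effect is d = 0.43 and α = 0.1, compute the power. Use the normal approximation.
Power ≈ 0.90

Power calculation (two-sample t-test, normal approximation):
z_β = d · √(n/2) - z_{α/2}
z_β = 0.43 · √(91/2) - 1.645
z_β = 0.43 · 6.745 - 1.645
z_β = 1.256

Power = Φ(z_β) = Φ(1.256) ≈ 0.895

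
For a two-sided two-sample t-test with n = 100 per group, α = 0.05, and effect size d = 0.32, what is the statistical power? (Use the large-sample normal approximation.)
Power ≈ 0.62

Power calculation (two-sample t-test, normal approximation):
z_β = d · √(n/2) - z_{α/2}
z_β = 0.32 · √(100/2) - 1.960
z_β = 0.32 · 7.071 - 1.960
z_β = 0.303

Power = Φ(z_β) = Φ(0.303) ≈ 0.619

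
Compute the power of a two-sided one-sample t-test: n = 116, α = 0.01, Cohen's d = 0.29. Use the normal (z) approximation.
Power ≈ 0.71

Power calculation (one-sample t-test, normal approximation):
z_β = d · √n - z_{α/2}
z_β = 0.29 · √116 - 2.576
z_β = 0.29 · 10.770 - 2.576
z_β = 0.548

Power = Φ(z_β) = Φ(0.548) ≈ 0.708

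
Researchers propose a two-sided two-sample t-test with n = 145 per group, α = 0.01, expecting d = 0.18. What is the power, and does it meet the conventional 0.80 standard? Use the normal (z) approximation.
Power ≈ 0.15; the study is underpowered (power < 0.80)

Power calculation (two-sample t-test, normal approximation):
z_β = d · √(n/2) - z_{α/2}
z_β = 0.18 · √(145/2) - 2.576
z_β = 0.18 · 8.515 - 2.576
z_β = -1.043

Power = Φ(z_β) = Φ(-1.043) ≈ 0.148

Effect size d = 0.18 is very small by Cohen's convention (0.2/0.5/0.8).

Threshold: power ≥ 0.80 is conventionally adequate.
Power ≈ 0.15 → the study is underpowered (power < 0.80).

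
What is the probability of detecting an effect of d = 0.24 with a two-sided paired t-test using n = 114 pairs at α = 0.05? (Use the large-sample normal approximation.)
Power ≈ 0.73

Power calculation (paired t-test, normal approximation):
z_β = d · √n - z_{α/2}
z_β = 0.24 · √114 - 1.960
z_β = 0.24 · 10.677 - 1.960
z_β = 0.603

Power = Φ(z_β) = Φ(0.603) ≈ 0.727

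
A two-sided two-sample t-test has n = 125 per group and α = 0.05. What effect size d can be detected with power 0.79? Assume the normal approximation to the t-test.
d ≈ 0.35

Minimum detectable effect (two-sample t-test, normal approximation):
d = (z_{α/2} + z_β) / √(n/2)
d = (1.960 + 0.806) / √(125/2)
d = 2.766 / 7.906
d ≈ 0.35

By Cohen's convention (0.2 small / 0.5 medium / 0.8 large): small effect.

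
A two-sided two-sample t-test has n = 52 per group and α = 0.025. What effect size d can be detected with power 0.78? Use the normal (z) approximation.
d ≈ 0.59

Minimum detectable effect (two-sample t-test, normal approximation):
d = (z_{α/2} + z_β) / √(n/2)
d = (2.241 + 0.772) / √(52/2)
d = 3.014 / 5.099
d ≈ 0.59

By Cohen's convention (0.2 small / 0.5 medium / 0.8 large): medium effect.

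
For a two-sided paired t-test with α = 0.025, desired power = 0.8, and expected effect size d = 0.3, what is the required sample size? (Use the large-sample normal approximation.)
n = 106 pairs

Sample size formula (paired t-test, normal approximation):
n = ((z_{α/2} + z_β) / d)²

z_{α/2} = 2.241 (for α = 0.025, two-sided)
z_β = 0.842 (for power = 0.8)
d = 0.3

n = ((2.241 + 0.842) / 0.3)²
n = (10.277)²
n ≈ 105.62
Round up to the next whole number: n = 106 pairs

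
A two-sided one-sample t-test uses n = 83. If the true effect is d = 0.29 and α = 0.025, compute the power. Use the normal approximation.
Power ≈ 0.66

Power calculation (one-sample t-test, normal approximation):
z_β = d · √n - z_{α/2}
z_β = 0.29 · √83 - 2.241
z_β = 0.29 · 9.110 - 2.241
z_β = 0.401

Power = Φ(z_β) = Φ(0.401) ≈ 0.656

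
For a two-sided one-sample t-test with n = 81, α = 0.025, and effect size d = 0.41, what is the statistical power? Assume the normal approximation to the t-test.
Power ≈ 0.93

Power calculation (one-sample t-test, normal approximation):
z_β = d · √n - z_{α/2}
z_β = 0.41 · √81 - 2.241
z_β = 0.41 · 9.000 - 2.241
z_β = 1.449

Power = Φ(z_β) = Φ(1.449) ≈ 0.926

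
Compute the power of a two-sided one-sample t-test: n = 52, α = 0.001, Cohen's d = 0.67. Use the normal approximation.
Power ≈ 0.94

Power calculation (one-sample t-test, normal approximation):
z_β = d · √n - z_{α/2}
z_β = 0.67 · √52 - 3.291
z_β = 0.67 · 7.211 - 3.291
z_β = 1.541

Power = Φ(z_β) = Φ(1.541) ≈ 0.938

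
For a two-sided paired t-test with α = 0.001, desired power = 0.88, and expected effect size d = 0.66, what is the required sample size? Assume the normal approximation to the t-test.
n = 46 pairs

Sample size formula (paired t-test, normal approximation):
n = ((z_{α/2} + z_β) / d)²

z_{α/2} = 3.291 (for α = 0.001, two-sided)
z_β = 1.175 (for power = 0.88)
d = 0.66

n = ((3.291 + 1.175) / 0.66)²
n = (6.767)²
n ≈ 45.79
Round up to the next whole number: n = 46 pairs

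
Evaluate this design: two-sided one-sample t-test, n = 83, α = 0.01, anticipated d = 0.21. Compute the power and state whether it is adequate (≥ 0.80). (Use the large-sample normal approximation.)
Power ≈ 0.25; the study is underpowered (power < 0.80)

Power calculation (one-sample t-test, normal approximation):
z_β = d · √n - z_{α/2}
z_β = 0.21 · √83 - 2.576
z_β = 0.21 · 9.110 - 2.576
z_β = -0.663

Power = Φ(z_β) = Φ(-0.663) ≈ 0.254

Effect size d = 0.21 is small by Cohen's convention (0.2/0.5/0.8).

Threshold: power ≥ 0.80 is conventionally adequate.
Power ≈ 0.25 → the study is underpowered (power < 0.80).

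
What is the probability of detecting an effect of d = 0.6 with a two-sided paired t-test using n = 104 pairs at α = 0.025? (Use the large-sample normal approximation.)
Power ≈ 1.00

Power calculation (paired t-test, normal approximation):
z_β = d · √n - z_{α/2}
z_β = 0.6 · √104 - 2.241
z_β = 0.6 · 10.198 - 2.241
z_β = 3.877

Power = Φ(z_β) = Φ(3.877) ≈ 1.000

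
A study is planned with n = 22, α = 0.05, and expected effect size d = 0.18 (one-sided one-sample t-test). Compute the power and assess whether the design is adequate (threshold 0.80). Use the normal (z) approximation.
Power ≈ 0.21; the study is underpowered (power < 0.80)

Power calculation (one-sample t-test, normal approximation):
z_β = d · √n - z_α
z_β = 0.18 · √22 - 1.645
z_β = 0.18 · 4.690 - 1.645
z_β = -0.801

Power = Φ(z_β) = Φ(-0.801) ≈ 0.212

Effect size d = 0.18 is very small by Cohen's convention (0.2/0.5/0.8).

Threshold: power ≥ 0.80 is conventionally adequate.
Power ≈ 0.21 → the study is underpowered (power < 0.80).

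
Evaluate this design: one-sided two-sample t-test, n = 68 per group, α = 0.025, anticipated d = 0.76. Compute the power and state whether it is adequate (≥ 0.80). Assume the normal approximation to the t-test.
Power ≈ 0.99; the study is adequately powered (power ≥ 0.80)

Power calculation (two-sample t-test, normal approximation):
z_β = d · √(n/2) - z_α
z_β = 0.76 · √(68/2) - 1.960
z_β = 0.76 · 5.831 - 1.960
z_β = 2.472

Power = Φ(z_β) = Φ(2.472) ≈ 0.993

Effect size d = 0.76 is medium by Cohen's convention (0.2/0.5/0.8).

Threshold: power ≥ 0.80 is conventionally adequate.
Power ≈ 0.99 → the study is adequately powered (power ≥ 0.80).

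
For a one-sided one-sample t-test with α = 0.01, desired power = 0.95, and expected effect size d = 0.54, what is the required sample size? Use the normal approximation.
n = 55

Sample size formula (one-sample t-test, normal approximation):
n = ((z_α + z_β) / d)²

z_α = 2.326 (for α = 0.01, one-sided)
z_β = 1.645 (for power = 0.95)
d = 0.54

n = ((2.326 + 1.645) / 0.54)²
n = (7.354)²
n ≈ 54.08
Round up to the next whole number: n = 55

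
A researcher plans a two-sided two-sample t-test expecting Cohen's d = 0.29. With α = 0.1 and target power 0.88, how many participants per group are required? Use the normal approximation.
n = 190 per group

Sample size formula (two-sample t-test, normal approximation):
n = 2 · ((z_{α/2} + z_β) / d)²

z_{α/2} = 1.645 (for α = 0.1, two-sided)
z_β = 1.175 (for power = 0.88)
d = 0.29

n = 2 · ((1.645 + 1.175) / 0.29)²
n = 2 · (9.724)²
n ≈ 189.11
Round up to the next whole number: n = 190 per group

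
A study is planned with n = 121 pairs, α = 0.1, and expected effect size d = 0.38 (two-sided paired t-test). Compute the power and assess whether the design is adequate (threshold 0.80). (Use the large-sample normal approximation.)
Power ≈ 0.99; the study is adequately powered (power ≥ 0.80)

Power calculation (paired t-test, normal approximation):
z_β = d · √n - z_{α/2}
z_β = 0.38 · √121 - 1.645
z_β = 0.38 · 11.000 - 1.645
z_β = 2.535

Power = Φ(z_β) = Φ(2.535) ≈ 0.994

Effect size d = 0.38 is small by Cohen's convention (0.2/0.5/0.8).

Threshold: power ≥ 0.80 is conventionally adequate.
Power ≈ 0.99 → the study is adequately powered (power ≥ 0.80).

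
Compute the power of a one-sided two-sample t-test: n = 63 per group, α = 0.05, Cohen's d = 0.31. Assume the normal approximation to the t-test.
Power ≈ 0.54

Power calculation (two-sample t-test, normal approximation):
z_β = d · √(n/2) - z_α
z_β = 0.31 · √(63/2) - 1.645
z_β = 0.31 · 5.612 - 1.645
z_β = 0.095

Power = Φ(z_β) = Φ(0.095) ≈ 0.538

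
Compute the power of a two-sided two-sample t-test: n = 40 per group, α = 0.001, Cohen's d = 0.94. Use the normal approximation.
Power ≈ 0.82

Power calculation (two-sample t-test, normal approximation):
z_β = d · √(n/2) - z_{α/2}
z_β = 0.94 · √(40/2) - 3.291
z_β = 0.94 · 4.472 - 3.291
z_β = 0.913

Power = Φ(z_β) = Φ(0.913) ≈ 0.819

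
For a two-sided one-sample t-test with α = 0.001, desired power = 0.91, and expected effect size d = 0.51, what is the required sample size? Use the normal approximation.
n = 83

Sample size formula (one-sample t-test, normal approximation):
n = ((z_{α/2} + z_β) / d)²

z_{α/2} = 3.291 (for α = 0.001, two-sided)
z_β = 1.341 (for power = 0.91)
d = 0.51

n = ((3.291 + 1.341) / 0.51)²
n = (9.082)²
n ≈ 82.48
Round up to the next whole number: n = 83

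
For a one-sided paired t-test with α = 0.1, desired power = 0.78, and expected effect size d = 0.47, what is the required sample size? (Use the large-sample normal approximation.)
n = 20 pairs

Sample size formula (paired t-test, normal approximation):
n = ((z_α + z_β) / d)²

z_α = 1.282 (for α = 0.1, one-sided)
z_β = 0.772 (for power = 0.78)
d = 0.47

n = ((1.282 + 0.772) / 0.47)²
n = (4.370)²
n ≈ 19.10
Round up to the next whole number: n = 20 pairs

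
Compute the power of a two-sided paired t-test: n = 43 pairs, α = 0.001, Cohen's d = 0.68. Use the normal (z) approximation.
Power ≈ 0.88

Power calculation (paired t-test, normal approximation):
z_β = d · √n - z_{α/2}
z_β = 0.68 · √43 - 3.291
z_β = 0.68 · 6.557 - 3.291
z_β = 1.169

Power = Φ(z_β) = Φ(1.169) ≈ 0.879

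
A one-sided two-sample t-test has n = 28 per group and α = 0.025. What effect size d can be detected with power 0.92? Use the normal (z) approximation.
d ≈ 0.90

Minimum detectable effect (two-sample t-test, normal approximation):
d = (z_α + z_β) / √(n/2)
d = (1.960 + 1.405) / √(28/2)
d = 3.365 / 3.742
d ≈ 0.90

By Cohen's convention (0.2 small / 0.5 medium / 0.8 large): large effect.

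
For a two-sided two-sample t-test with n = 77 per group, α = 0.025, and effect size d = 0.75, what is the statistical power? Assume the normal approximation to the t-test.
Power ≈ 0.99

Power calculation (two-sample t-test, normal approximation):
z_β = d · √(n/2) - z_{α/2}
z_β = 0.75 · √(77/2) - 2.241
z_β = 0.75 · 6.205 - 2.241
z_β = 2.412

Power = Φ(z_β) = Φ(2.412) ≈ 0.992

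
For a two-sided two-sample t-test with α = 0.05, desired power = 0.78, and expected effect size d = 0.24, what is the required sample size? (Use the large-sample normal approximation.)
n = 260 per group

Sample size formula (two-sample t-test, normal approximation):
n = 2 · ((z_{α/2} + z_β) / d)²

z_{α/2} = 1.960 (for α = 0.05, two-sided)
z_β = 0.772 (for power = 0.78)
d = 0.24

n = 2 · ((1.960 + 0.772) / 0.24)²
n = 2 · (11.383)²
n ≈ 259.15
Round up to the next whole number: n = 260 per group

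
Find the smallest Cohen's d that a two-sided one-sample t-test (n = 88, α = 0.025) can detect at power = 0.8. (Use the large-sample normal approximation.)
d ≈ 0.33

Minimum detectable effect (one-sample t-test, normal approximation):
d = (z_{α/2} + z_β) / √n
d = (2.241 + 0.842) / √88
d = 3.083 / 9.381
d ≈ 0.33

By Cohen's convention (0.2 small / 0.5 medium / 0.8 large): small effect.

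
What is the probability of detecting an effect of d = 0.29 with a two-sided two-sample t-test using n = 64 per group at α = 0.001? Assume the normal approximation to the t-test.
Power ≈ 0.05

Power calculation (two-sample t-test, normal approximation):
z_β = d · √(n/2) - z_{α/2}
z_β = 0.29 · √(64/2) - 3.291
z_β = 0.29 · 5.657 - 3.291
z_β = -1.650

Power = Φ(z_β) = Φ(-1.650) ≈ 0.049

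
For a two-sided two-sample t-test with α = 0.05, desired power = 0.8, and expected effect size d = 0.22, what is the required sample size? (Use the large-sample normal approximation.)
n = 325 per group

Sample size formula (two-sample t-test, normal approximation):
n = 2 · ((z_{α/2} + z_β) / d)²

z_{α/2} = 1.960 (for α = 0.05, two-sided)
z_β = 0.842 (for power = 0.8)
d = 0.22

n = 2 · ((1.960 + 0.842) / 0.22)²
n = 2 · (12.736)²
n ≈ 324.41
Round up to the next whole number: n = 325 per group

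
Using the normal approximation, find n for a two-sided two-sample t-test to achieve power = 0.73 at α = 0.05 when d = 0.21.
n = 301 per group

Sample size formula (two-sample t-test, normal approximation):
n = 2 · ((z_{α/2} + z_β) / d)²

z_{α/2} = 1.960 (for α = 0.05, two-sided)
z_β = 0.613 (for power = 0.73)
d = 0.21

n = 2 · ((1.960 + 0.613) / 0.21)²
n = 2 · (12.252)²
n ≈ 300.22
Round up to the next whole number: n = 301 per group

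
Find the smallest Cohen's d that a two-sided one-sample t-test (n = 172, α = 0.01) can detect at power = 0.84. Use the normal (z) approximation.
d ≈ 0.27

Minimum detectable effect (one-sample t-test, normal approximation):
d = (z_{α/2} + z_β) / √n
d = (2.576 + 0.994) / √172
d = 3.570 / 13.115
d ≈ 0.27

By Cohen's convention (0.2 small / 0.5 medium / 0.8 large): small effect.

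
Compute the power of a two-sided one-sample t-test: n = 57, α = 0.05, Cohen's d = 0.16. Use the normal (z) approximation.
Power ≈ 0.23

Power calculation (one-sample t-test, normal approximation):
z_β = d · √n - z_{α/2}
z_β = 0.16 · √57 - 1.960
z_β = 0.16 · 7.550 - 1.960
z_β = -0.752

Power = Φ(z_β) = Φ(-0.752) ≈ 0.226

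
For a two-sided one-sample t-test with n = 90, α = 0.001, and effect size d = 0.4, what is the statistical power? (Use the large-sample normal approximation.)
Power ≈ 0.69

Power calculation (one-sample t-test, normal approximation):
z_β = d · √n - z_{α/2}
z_β = 0.4 · √90 - 3.291
z_β = 0.4 · 9.487 - 3.291
z_β = 0.504

Power = Φ(z_β) = Φ(0.504) ≈ 0.693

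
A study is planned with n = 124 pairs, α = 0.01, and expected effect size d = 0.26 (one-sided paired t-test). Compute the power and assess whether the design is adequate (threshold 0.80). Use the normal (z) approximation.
Power ≈ 0.72; the study is underpowered (power < 0.80)

Power calculation (paired t-test, normal approximation):
z_β = d · √n - z_α
z_β = 0.26 · √124 - 2.326
z_β = 0.26 · 11.136 - 2.326
z_β = 0.569

Power = Φ(z_β) = Φ(0.569) ≈ 0.715

Effect size d = 0.26 is small by Cohen's convention (0.2/0.5/0.8).

Threshold: power ≥ 0.80 is conventionally adequate.
Power ≈ 0.72 → the study is underpowered (power < 0.80).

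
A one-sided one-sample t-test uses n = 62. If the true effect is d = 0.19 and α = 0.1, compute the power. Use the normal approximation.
Power ≈ 0.58

Power calculation (one-sample t-test, normal approximation):
z_β = d · √n - z_α
z_β = 0.19 · √62 - 1.282
z_β = 0.19 · 7.874 - 1.282
z_β = 0.215

Power = Φ(z_β) = Φ(0.215) ≈ 0.585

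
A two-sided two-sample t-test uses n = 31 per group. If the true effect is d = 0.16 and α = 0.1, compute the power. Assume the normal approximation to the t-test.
Power ≈ 0.16

Power calculation (two-sample t-test, normal approximation):
z_β = d · √(n/2) - z_{α/2}
z_β = 0.16 · √(31/2) - 1.645
z_β = 0.16 · 3.937 - 1.645
z_β = -1.015

Power = Φ(z_β) = Φ(-1.015) ≈ 0.155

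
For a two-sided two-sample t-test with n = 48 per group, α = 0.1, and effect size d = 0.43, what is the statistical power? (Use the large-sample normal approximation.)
Power ≈ 0.68

Power calculation (two-sample t-test, normal approximation):
z_β = d · √(n/2) - z_{α/2}
z_β = 0.43 · √(48/2) - 1.645
z_β = 0.43 · 4.899 - 1.645
z_β = 0.462

Power = Φ(z_β) = Φ(0.462) ≈ 0.678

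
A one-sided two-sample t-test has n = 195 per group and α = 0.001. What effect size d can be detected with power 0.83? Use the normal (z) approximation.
d ≈ 0.41

Minimum detectable effect (two-sample t-test, normal approximation):
d = (z_α + z_β) / √(n/2)
d = (3.090 + 0.954) / √(195/2)
d = 4.044 / 9.874
d ≈ 0.41

By Cohen's convention (0.2 small / 0.5 medium / 0.8 large): small effect.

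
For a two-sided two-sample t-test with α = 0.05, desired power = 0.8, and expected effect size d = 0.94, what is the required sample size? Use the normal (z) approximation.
n = 18 per group

Sample size formula (two-sample t-test, normal approximation):
n = 2 · ((z_{α/2} + z_β) / d)²

z_{α/2} = 1.960 (for α = 0.05, two-sided)
z_β = 0.842 (for power = 0.8)
d = 0.94

n = 2 · ((1.960 + 0.842) / 0.94)²
n = 2 · (2.981)²
n ≈ 17.77
Round up to the next whole number: n = 18 per group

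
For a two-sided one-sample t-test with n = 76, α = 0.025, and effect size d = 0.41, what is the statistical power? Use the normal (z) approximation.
Power ≈ 0.91

Power calculation (one-sample t-test, normal approximation):
z_β = d · √n - z_{α/2}
z_β = 0.41 · √76 - 2.241
z_β = 0.41 · 8.718 - 2.241
z_β = 1.333

Power = Φ(z_β) = Φ(1.333) ≈ 0.909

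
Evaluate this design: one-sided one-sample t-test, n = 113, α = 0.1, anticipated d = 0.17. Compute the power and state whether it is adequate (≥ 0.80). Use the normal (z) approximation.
Power ≈ 0.70; the study is underpowered (power < 0.80)

Power calculation (one-sample t-test, normal approximation):
z_β = d · √n - z_α
z_β = 0.17 · √113 - 1.282
z_β = 0.17 · 10.630 - 1.282
z_β = 0.526

Power = Φ(z_β) = Φ(0.526) ≈ 0.700

Effect size d = 0.17 is very small by Cohen's convention (0.2/0.5/0.8).

Threshold: power ≥ 0.80 is conventionally adequate.
Power ≈ 0.70 → the study is underpowered (power < 0.80).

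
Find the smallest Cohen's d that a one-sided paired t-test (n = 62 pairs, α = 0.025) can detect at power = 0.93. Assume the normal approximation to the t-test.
d ≈ 0.44

Minimum detectable effect (paired t-test, normal approximation):
d = (z_α + z_β) / √n
d = (1.960 + 1.476) / √62
d = 3.436 / 7.874
d ≈ 0.44

By Cohen's convention (0.2 small / 0.5 medium / 0.8 large): small effect.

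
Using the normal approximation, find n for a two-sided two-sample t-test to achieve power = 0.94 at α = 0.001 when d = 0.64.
n = 115 per group

Sample size formula (two-sample t-test, normal approximation):
n = 2 · ((z_{α/2} + z_β) / d)²

z_{α/2} = 3.291 (for α = 0.001, two-sided)
z_β = 1.555 (for power = 0.94)
d = 0.64

n = 2 · ((3.291 + 1.555) / 0.64)²
n = 2 · (7.572)²
n ≈ 114.67
Round up to the next whole number: n = 115 per group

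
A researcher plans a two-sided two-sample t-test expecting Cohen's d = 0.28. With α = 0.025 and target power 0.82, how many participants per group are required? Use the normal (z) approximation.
n = 255 per group

Sample size formula (two-sample t-test, normal approximation):
n = 2 · ((z_{α/2} + z_β) / d)²

z_{α/2} = 2.241 (for α = 0.025, two-sided)
z_β = 0.915 (for power = 0.82)
d = 0.28

n = 2 · ((2.241 + 0.915) / 0.28)²
n = 2 · (11.271)²
n ≈ 254.07
Round up to the next whole number: n = 255 per group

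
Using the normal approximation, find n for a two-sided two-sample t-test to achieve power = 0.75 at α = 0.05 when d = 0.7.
n = 29 per group

Sample size formula (two-sample t-test, normal approximation):
n = 2 · ((z_{α/2} + z_β) / d)²

z_{α/2} = 1.960 (for α = 0.05, two-sided)
z_β = 0.674 (for power = 0.75)
d = 0.7

n = 2 · ((1.960 + 0.674) / 0.7)²
n = 2 · (3.763)²
n ≈ 28.32
Round up to the next whole number: n = 29 per group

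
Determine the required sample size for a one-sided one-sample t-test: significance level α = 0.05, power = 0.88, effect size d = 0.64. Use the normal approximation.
n = 20

Sample size formula (one-sample t-test, normal approximation):
n = ((z_α + z_β) / d)²

z_α = 1.645 (for α = 0.05, one-sided)
z_β = 1.175 (for power = 0.88)
d = 0.64

n = ((1.645 + 1.175) / 0.64)²
n = (4.406)²
n ≈ 19.41
Round up to the next whole number: n = 20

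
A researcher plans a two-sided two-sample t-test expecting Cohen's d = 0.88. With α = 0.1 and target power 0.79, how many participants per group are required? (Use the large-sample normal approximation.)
n = 16 per group

Sample size formula (two-sample t-test, normal approximation):
n = 2 · ((z_{α/2} + z_β) / d)²

z_{α/2} = 1.645 (for α = 0.1, two-sided)
z_β = 0.806 (for power = 0.79)
d = 0.88

n = 2 · ((1.645 + 0.806) / 0.88)²
n = 2 · (2.785)²
n ≈ 15.51
Round up to the next whole number: n = 16 per group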